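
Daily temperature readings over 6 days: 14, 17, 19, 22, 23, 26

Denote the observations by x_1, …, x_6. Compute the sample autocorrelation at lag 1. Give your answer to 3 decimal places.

Mean x̄ = (14 + 17 + 19 + 22 + 23 + 26)/6 = 20.1667
Deviations from mean: -6.1667, -3.1667, -1.1667, 1.8333, 2.8333, 5.8333
Numerator Σ_{t=1}^{5}(x_t−x̄)(x_{t+1}−x̄) = 42.8056
Denominator Σ(x_t−x̄)² = 94.8333
r_1 = 42.8056 / 94.8333 = 0.451

0.451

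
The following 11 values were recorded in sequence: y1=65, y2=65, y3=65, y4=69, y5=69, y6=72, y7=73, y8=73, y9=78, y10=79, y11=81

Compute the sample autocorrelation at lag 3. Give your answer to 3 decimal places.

Mean ȳ = (65 + 65 + 65 + 69 + 69 + 72 + 73 + 73 + 78 + 79 + 81)/11 = 71.7273
Numerator Σ_{t=1}^{8}(y_t−ȳ)(y_{t+3}−ȳ) = 50.6860
Denominator Σ(y_t−ȳ)² = 332.1818
r_3 = 50.6860 / 332.1818 = 0.153

0.153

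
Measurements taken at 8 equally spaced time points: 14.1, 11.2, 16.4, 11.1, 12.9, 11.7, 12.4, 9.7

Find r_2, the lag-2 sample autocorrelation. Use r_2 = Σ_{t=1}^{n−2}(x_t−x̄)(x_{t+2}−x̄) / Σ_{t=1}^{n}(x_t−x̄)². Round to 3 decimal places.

Mean x̄ = (14.1 + 11.2 + 16.4 + 11.1 + 12.9 + 11.7 + 12.4 + 9.7)/8 = 12.4375
Deviations from mean: 1.6625, -1.2375, 3.9625, -1.3375, 0.4625, -0.7375, -0.0375, -2.7375
Numerator Σ_{t=1}^{6}(x_t−x̄)(x_{t+2}−x̄) = 13.0634
Denominator Σ(x_t−x̄)² = 30.0388
r_2 = 13.0634 / 30.0388 = 0.435

0.435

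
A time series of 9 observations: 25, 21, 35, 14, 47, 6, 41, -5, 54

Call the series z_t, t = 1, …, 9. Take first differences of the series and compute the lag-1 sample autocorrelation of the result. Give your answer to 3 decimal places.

First differences Δz: -4, 14, -21, 33, -41, 35, -46, 59
Mean of differences = 3.6250
Numerator Σ(Δz_t−Δz̄)(Δz_{t+1}−Δz̄) = -8073.8906
Denominator Σ(Δz_t−Δz̄)² = 10139.8750
r_1(Δz) = -8073.8906 / 10139.8750 = -0.796

-0.796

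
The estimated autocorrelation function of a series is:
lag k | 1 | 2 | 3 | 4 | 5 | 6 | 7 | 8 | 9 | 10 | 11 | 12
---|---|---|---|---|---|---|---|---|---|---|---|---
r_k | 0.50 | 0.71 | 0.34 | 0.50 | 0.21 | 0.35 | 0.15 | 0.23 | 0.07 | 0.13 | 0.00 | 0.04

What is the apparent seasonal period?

The largest autocorrelation is r_2 = 0.71; the remaining lags stay at or below 0.50.
The dominant spike at lag 2 indicates a seasonal period of 2.

2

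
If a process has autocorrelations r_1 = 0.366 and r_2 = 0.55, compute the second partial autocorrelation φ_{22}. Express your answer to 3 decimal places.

0.480

φ_{22} = (r_2 − r_1²) / (1 − r_1²)
r_1² = (0.366)² = 0.133956
Numerator = 0.55 − 0.1340 = 0.4160; denominator = 1 − 0.1340 = 0.8660
φ_{22} = 0.4160 / 0.8660 = 0.480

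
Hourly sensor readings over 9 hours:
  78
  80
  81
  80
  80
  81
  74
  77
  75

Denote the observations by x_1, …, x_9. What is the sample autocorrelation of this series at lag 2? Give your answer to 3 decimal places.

0.257

Mean x̄ = (78 + 80 + 81 + 80 + 80 + 81 + 74 + 77 + 75)/9 = 78.4444
Σ(x_t−x̄)(x_{t+2}−x̄) = (-1.1358) + (2.4198) + (3.9753) + (3.9753) + (-6.9136) + (-3.6914) + (15.3086) = 13.9383
Denominator Σ(x_t−x̄)² = 54.2222
r_2 = 13.9383 / 54.2222 = 0.257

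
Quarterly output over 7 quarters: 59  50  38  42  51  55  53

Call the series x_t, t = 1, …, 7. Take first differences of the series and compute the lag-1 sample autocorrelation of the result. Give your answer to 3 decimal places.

0.381

First differences Δx: -9, -12, 4, 9, 4, -2
Mean of differences = -1.0000
Numerator Σ(Δx_t−Δx̄)(Δx_{t+1}−Δx̄) = 128.0000
Denominator Σ(Δx_t−Δx̄)² = 336.0000
r_1(Δx) = 128.0000 / 336.0000 = 0.381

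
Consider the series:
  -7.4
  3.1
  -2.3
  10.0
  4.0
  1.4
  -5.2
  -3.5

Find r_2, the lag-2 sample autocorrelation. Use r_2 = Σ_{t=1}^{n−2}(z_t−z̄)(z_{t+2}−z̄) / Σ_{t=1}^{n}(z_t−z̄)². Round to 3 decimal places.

0.119

Mean z̄ = (-7.4 + 3.1 − 2.3 + 10.0 + 4.0 + 1.4 − 5.2 − 3.5)/8 = 0.0125
Deviations from mean: -7.4125, 3.0875, -2.3125, 9.9875, 3.9875, 1.3875, -5.2125, -3.5125
Σ(z_t−z̄)(z_{t+2}−z̄) = (17.1414) + (30.8364) + (-9.2211) + (13.8577) + (-20.7848) + (-4.8736) = 26.9559
Denominator Σ(z_t−z̄)² = 226.9088
r_2 = 26.9559 / 226.9088 = 0.119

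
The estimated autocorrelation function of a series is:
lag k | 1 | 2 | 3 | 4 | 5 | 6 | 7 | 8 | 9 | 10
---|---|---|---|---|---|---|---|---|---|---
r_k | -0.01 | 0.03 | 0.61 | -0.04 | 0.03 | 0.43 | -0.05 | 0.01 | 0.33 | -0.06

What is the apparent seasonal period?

The largest autocorrelation is r_3 = 0.61, with weaker echoes at lags 6 (0.43) and 9 (0.33); the remaining lags stay at or below 0.03.
The dominant spike at lag 3 indicates a seasonal period of 3.

3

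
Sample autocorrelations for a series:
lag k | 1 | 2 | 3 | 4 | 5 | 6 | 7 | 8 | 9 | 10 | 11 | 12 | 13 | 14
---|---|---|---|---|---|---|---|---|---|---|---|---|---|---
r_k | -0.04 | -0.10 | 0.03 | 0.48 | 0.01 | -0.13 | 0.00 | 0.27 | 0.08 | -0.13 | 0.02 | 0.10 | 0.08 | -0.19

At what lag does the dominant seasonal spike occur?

The largest autocorrelation is r_4 = 0.48, with a weaker echo at lag 8 (0.27); the remaining lags stay at or below 0.10.
The dominant spike at lag 4 indicates a seasonal period of 4.

4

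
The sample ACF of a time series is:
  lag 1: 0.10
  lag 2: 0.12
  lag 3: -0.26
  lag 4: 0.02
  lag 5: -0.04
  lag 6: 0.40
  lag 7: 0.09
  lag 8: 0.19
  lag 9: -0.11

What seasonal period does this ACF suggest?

The largest autocorrelation is r_6 = 0.40; the remaining lags stay at or below 0.19.
The dominant spike at lag 6 indicates a seasonal period of 6.

6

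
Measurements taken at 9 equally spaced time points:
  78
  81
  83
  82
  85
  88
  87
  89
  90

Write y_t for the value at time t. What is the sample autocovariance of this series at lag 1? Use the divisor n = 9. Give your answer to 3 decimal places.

Mean ȳ = (78 + 81 + 83 + 82 + 85 + 88 + 87 + 89 + 90)/9 = 84.7778
Σ_{t=1}^{8}(y_t−ȳ)(y_{t+1}−ȳ) = 75.9506
γ_1 = 75.9506 / 9 = 8.439

8.439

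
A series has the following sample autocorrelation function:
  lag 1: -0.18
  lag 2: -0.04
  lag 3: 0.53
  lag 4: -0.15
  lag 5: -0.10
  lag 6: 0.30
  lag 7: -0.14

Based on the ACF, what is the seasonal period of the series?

3

The largest autocorrelation is r_3 = 0.53, with a weaker echo at lag 6 (0.30); the remaining lags stay at or below -0.04.
The dominant spike at lag 3 indicates a seasonal period of 3.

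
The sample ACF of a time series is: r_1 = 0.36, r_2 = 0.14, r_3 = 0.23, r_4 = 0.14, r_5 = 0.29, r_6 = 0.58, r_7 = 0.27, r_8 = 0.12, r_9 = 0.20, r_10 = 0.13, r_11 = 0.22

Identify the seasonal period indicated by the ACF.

The largest autocorrelation is r_6 = 0.58; the remaining lags stay at or below 0.36. The elevated value at lag 1 (0.36), dropping to 0.14 at lag 2, reflects decaying short-term dependence rather than seasonality.
The dominant spike at lag 6 indicates a seasonal period of 6.

6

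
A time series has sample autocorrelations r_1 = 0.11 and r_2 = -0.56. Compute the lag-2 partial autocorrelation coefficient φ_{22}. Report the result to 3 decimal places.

-0.579

φ_{22} = (r_2 − r_1²) / (1 − r_1²)
r_1² = (0.11)² = 0.0121
Numerator = -0.56 − 0.0121 = -0.5721; denominator = 1 − 0.0121 = 0.9879
φ_{22} = -0.5721 / 0.9879 = -0.579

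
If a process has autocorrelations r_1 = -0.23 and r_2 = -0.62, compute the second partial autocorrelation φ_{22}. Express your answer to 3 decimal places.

-0.710

φ_{22} = (r_2 − r_1²) / (1 − r_1²)
r_1² = (-0.23)² = 0.0529
Numerator = -0.62 − 0.0529 = -0.6729; denominator = 1 − 0.0529 = 0.9471
φ_{22} = -0.6729 / 0.9471 = -0.710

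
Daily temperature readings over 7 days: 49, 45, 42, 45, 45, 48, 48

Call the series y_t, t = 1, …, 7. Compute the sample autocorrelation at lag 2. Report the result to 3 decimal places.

Mean ȳ = (49 + 45 + 42 + 45 + 45 + 48 + 48)/7 = 46.0000
Deviations from mean: 3.0000, -1.0000, -4.0000, -1.0000, -1.0000, 2.0000, 2.0000
Σ(y_t−ȳ)(y_{t+2}−ȳ) = (-12.0000) + (1.0000) + (4.0000) + (-2.0000) + (-2.0000) = -11.0000
Denominator Σ(y_t−ȳ)² = 36.0000
r_2 = -11.0000 / 36.0000 = -0.306

-0.306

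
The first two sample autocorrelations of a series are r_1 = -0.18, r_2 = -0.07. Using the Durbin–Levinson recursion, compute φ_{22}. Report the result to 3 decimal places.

φ_{22} = (r_2 − r_1²) / (1 − r_1²)
r_1² = (-0.18)² = 0.0324
Numerator = -0.07 − 0.0324 = -0.1024; denominator = 1 − 0.0324 = 0.9676
φ_{22} = -0.1024 / 0.9676 = -0.106

-0.106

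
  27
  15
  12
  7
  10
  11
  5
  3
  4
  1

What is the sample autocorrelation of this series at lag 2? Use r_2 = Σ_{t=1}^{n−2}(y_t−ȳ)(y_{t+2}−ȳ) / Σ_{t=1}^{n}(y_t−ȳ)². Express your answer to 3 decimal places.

0.185

Mean ȳ = (27 + 15 + 12 + 7 + 10 + 11 + 5 + 3 + 4 + 1)/10 = 9.5000
Numerator Σ_{t=1}^{8}(y_t−ȳ)(y_{t+2}−ȳ) = 95.5000
Denominator Σ(y_t−ȳ)² = 516.5000
r_2 = 95.5000 / 516.5000 = 0.185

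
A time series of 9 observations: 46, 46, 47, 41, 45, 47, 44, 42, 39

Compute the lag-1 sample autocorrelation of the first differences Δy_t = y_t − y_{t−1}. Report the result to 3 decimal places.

First differences Δy: 0, 1, -6, 4, 2, -3, -2, -3
Mean of differences = -0.8750
Numerator Σ(Δy_t−Δȳ)(Δy_{t+1}−Δȳ) = -20.2656
Denominator Σ(Δy_t−Δȳ)² = 72.8750
r_1(Δy) = -20.2656 / 72.8750 = -0.278

-0.278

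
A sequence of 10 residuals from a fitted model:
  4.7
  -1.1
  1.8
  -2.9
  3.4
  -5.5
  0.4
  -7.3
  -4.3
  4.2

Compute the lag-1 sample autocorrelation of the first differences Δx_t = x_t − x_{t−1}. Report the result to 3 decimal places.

First differences Δx: -5.8, 2.9, -4.7, 6.3, -8.9, 5.9, -7.7, 3.0, 8.5
Mean of differences = -0.0556
Numerator Σ(Δx_t−Δx̄)(Δx_{t+1}−Δx̄) = -211.8509
Denominator Σ(Δx_t−Δx̄)² = 358.3622
r_1(Δx) = -211.8509 / 358.3622 = -0.591

-0.591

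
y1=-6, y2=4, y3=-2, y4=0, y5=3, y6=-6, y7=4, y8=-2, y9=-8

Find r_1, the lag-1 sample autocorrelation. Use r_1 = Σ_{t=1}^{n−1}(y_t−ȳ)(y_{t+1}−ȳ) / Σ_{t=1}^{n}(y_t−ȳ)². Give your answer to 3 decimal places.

Mean ȳ = (-6 + 4 − 2 + 0 + 3 − 6 + 4 − 2 − 8)/9 = -1.4444
Numerator Σ_{t=1}^{8}(y_t−ȳ)(y_{t+1}−ȳ) = -66.6420
Denominator Σ(y_t−ȳ)² = 166.2222
r_1 = -66.6420 / 166.2222 = -0.401

-0.401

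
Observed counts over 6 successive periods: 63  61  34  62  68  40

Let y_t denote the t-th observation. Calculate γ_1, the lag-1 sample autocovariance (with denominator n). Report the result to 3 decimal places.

Mean ȳ = (63 + 61 + 34 + 62 + 68 + 40)/6 = 54.6667
Deviations: 8.3333, 6.3333, -20.6667, 7.3333, 13.3333, -14.6667
Σ_{t=1}^{5}(y_t−ȳ)(y_{t+1}−ȳ) = -327.4444
γ_1 = -327.4444 / 6 = -54.574

-54.574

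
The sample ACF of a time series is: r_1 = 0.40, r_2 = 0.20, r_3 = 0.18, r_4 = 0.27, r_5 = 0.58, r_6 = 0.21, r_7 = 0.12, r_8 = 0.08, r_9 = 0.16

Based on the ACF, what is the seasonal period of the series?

5

The largest autocorrelation is r_5 = 0.58; the remaining lags stay at or below 0.40. The elevated value at lag 1 (0.40), dropping to 0.20 at lag 2, reflects decaying short-term dependence rather than seasonality.
The dominant spike at lag 5 indicates a seasonal period of 5.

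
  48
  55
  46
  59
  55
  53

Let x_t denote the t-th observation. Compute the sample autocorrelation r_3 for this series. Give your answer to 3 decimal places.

Mean x̄ = (48 + 55 + 46 + 59 + 55 + 53)/6 = 52.6667
Deviations from mean: -4.6667, 2.3333, -6.6667, 6.3333, 2.3333, 0.3333
Numerator Σ_{t=1}^{3}(x_t−x̄)(x_{t+3}−x̄) = -26.3333
Denominator Σ(x_t−x̄)² = 117.3333
r_3 = -26.3333 / 117.3333 = -0.224

-0.224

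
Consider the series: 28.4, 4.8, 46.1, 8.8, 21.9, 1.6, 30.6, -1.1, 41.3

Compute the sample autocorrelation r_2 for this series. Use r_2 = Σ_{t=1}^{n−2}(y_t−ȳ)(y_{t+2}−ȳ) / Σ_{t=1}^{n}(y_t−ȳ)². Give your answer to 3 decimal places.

0.519

Mean ȳ = (28.4 + 4.8 + 46.1 + 8.8 + 21.9 + 1.6 + 30.6 − 1.1 + 41.3)/9 = 20.2667
Numerator Σ_{t=1}^{7}(y_t−ȳ)(y_{t+2}−ȳ) = 1276.7678
Denominator Σ(y_t−ȳ)² = 2461.0400
r_2 = 1276.7678 / 2461.0400 = 0.519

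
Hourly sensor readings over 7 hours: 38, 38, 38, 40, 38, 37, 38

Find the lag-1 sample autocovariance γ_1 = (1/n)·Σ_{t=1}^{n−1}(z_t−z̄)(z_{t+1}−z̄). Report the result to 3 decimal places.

Mean z̄ = (38 + 38 + 38 + 40 + 38 + 37 + 38)/7 = 38.1429
Deviations: -0.1429, -0.1429, -0.1429, 1.8571, -0.1429, -1.1429, -0.1429
Σ_{t=1}^{6}(z_t−z̄)(z_{t+1}−z̄) = -0.1633
γ_1 = -0.1633 / 7 = -0.023

-0.023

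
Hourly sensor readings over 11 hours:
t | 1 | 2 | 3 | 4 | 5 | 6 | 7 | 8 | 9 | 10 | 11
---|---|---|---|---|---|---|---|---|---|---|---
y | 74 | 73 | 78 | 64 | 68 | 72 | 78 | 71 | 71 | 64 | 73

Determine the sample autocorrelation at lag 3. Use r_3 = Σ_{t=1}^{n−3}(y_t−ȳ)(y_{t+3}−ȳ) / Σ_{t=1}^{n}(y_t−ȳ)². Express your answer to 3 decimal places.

Mean ȳ = (74 + 73 + 78 + 64 + 68 + 72 + 78 + 71 + 71 + 64 + 73)/11 = 71.4545
Numerator Σ_{t=1}^{8}(y_t−ȳ)(y_{t+3}−ȳ) = -117.7107
Denominator Σ(y_t−ȳ)² = 220.7273
r_3 = -117.7107 / 220.7273 = -0.533

-0.533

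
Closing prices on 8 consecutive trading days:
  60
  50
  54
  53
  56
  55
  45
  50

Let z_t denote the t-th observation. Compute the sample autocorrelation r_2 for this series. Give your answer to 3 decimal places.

-0.133

Mean z̄ = (60 + 50 + 54 + 53 + 56 + 55 + 45 + 50)/8 = 52.8750
Numerator Σ_{t=1}^{6}(z_t−z̄)(z_{t+2}−z̄) = -19.2813
Denominator Σ(z_t−z̄)² = 144.8750
r_2 = -19.2813 / 144.8750 = -0.133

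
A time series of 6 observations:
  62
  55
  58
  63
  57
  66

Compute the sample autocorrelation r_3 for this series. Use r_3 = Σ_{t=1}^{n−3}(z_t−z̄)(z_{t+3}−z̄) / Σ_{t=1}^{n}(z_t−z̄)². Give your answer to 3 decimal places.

0.103

Mean z̄ = (62 + 55 + 58 + 63 + 57 + 66)/6 = 60.1667
Deviations from mean: 1.8333, -5.1667, -2.1667, 2.8333, -3.1667, 5.8333
Σ(z_t−z̄)(z_{t+3}−z̄) = (5.1944) + (16.3611) + (-12.6389) = 8.9167
Denominator Σ(z_t−z̄)² = 86.8333
r_3 = 8.9167 / 86.8333 = 0.103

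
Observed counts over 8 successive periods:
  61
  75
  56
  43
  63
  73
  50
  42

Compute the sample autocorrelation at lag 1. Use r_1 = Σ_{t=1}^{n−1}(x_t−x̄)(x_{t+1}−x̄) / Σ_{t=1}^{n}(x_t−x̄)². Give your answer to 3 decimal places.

Mean x̄ = (61 + 75 + 56 + 43 + 63 + 73 + 50 + 42)/8 = 57.8750
Deviations from mean: 3.1250, 17.1250, -1.8750, -14.8750, 5.1250, 15.1250, -7.8750, -15.8750
Σ(x_t−x̄)(x_{t+1}−x̄) = (53.5156) + (-32.1094) + (27.8906) + (-76.2344) + (77.5156) + (-119.1094) + (125.0156) = 56.4844
Denominator Σ(x_t−x̄)² = 1096.8750
r_1 = 56.4844 / 1096.8750 = 0.051

0.051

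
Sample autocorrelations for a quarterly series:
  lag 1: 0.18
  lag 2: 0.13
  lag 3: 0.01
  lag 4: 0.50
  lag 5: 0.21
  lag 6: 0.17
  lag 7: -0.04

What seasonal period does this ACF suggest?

4

The largest autocorrelation is r_4 = 0.50; the remaining lags stay at or below 0.21.
The dominant spike at lag 4 indicates a seasonal period of 4.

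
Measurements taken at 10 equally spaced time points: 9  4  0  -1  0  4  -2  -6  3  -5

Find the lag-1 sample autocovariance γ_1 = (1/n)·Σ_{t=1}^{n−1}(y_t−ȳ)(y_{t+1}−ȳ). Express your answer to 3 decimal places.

0.544

Mean ȳ = (9 + 4 + 0 − 1 + 0 + 4 − 2 − 6 + 3 − 5)/10 = 0.6000
Σ_{t=1}^{9}(y_t−ȳ)(y_{t+1}−ȳ) = 5.4400
γ_1 = 5.4400 / 10 = 0.544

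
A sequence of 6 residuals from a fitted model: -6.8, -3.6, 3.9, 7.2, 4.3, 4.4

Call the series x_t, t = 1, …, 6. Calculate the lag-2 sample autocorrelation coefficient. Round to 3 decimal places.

-0.176

Mean x̄ = (-6.8 − 3.6 + 3.9 + 7.2 + 4.3 + 4.4)/6 = 1.5667
Deviations from mean: -8.3667, -5.1667, 2.3333, 5.6333, 2.7333, 2.8333
Σ(x_t−x̄)(x_{t+2}−x̄) = (-19.5222) + (-29.1056) + (6.3778) + (15.9611) = -26.2889
Denominator Σ(x_t−x̄)² = 149.3733
r_2 = -26.2889 / 149.3733 = -0.176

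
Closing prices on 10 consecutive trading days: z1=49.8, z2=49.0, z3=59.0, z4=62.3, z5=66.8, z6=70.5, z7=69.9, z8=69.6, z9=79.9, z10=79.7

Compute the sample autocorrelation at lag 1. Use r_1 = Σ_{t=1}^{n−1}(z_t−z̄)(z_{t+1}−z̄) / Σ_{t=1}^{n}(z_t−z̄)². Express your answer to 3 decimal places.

Mean z̄ = (49.8 + 49.0 + 59.0 + 62.3 + 66.8 + 70.5 + 69.9 + 69.6 + 79.9 + 79.7)/10 = 65.6500
Numerator Σ_{t=1}^{9}(z_t−z̄)(z_{t+1}−z̄) = 692.5275
Denominator Σ(z_t−z̄)² = 1042.8650
r_1 = 692.5275 / 1042.8650 = 0.664

0.664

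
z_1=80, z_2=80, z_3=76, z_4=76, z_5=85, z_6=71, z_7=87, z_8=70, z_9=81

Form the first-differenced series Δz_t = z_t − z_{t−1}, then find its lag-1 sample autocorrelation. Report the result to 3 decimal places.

First differences Δz: 0, -4, 0, 9, -14, 16, -17, 11
Mean of differences = 0.1250
Numerator Σ(Δz_t−Δz̄)(Δz_{t+1}−Δz̄) = -807.7656
Denominator Σ(Δz_t−Δz̄)² = 958.8750
r_1(Δz) = -807.7656 / 958.8750 = -0.842

-0.842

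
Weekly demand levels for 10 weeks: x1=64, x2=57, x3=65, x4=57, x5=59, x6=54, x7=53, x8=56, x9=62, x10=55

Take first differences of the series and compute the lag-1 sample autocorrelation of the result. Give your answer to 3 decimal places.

-0.562

First differences Δx: -7, 8, -8, 2, -5, -1, 3, 6, -7
Mean of differences = -1.0000
Numerator Σ(Δx_t−Δx̄)(Δx_{t+1}−Δx̄) = -164.0000
Denominator Σ(Δx_t−Δx̄)² = 292.0000
r_1(Δx) = -164.0000 / 292.0000 = -0.562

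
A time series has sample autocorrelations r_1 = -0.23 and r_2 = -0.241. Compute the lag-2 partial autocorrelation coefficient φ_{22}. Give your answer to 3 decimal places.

-0.310

φ_{22} = (r_2 − r_1²) / (1 − r_1²)
r_1² = (-0.23)² = 0.0529
Numerator = -0.241 − 0.0529 = -0.2939; denominator = 1 − 0.0529 = 0.9471
φ_{22} = -0.2939 / 0.9471 = -0.310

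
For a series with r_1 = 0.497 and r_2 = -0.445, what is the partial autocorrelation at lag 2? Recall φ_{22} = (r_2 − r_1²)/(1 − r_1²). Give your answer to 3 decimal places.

φ_{22} = (r_2 − r_1²) / (1 − r_1²)
r_1² = (0.497)² = 0.247009
Numerator = -0.445 − 0.2470 = -0.6920; denominator = 1 − 0.2470 = 0.7530
φ_{22} = -0.6920 / 0.7530 = -0.919

-0.919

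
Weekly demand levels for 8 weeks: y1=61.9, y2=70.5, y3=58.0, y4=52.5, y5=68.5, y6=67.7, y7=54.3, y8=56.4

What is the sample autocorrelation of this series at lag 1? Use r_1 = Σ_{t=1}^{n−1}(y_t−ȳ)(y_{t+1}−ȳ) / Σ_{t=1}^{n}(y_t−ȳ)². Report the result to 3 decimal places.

Mean ȳ = (61.9 + 70.5 + 58.0 + 52.5 + 68.5 + 67.7 + 54.3 + 56.4)/8 = 61.2250
Deviations from mean: 0.6750, 9.2750, -3.2250, -8.7250, 7.2750, 6.4750, -6.9250, -4.8250
Numerator Σ_{t=1}^{7}(y_t−ȳ)(y_{t+1}−ȳ) = -23.3081
Denominator Σ(y_t−ȳ)² = 339.0950
r_1 = -23.3081 / 339.0950 = -0.069

-0.069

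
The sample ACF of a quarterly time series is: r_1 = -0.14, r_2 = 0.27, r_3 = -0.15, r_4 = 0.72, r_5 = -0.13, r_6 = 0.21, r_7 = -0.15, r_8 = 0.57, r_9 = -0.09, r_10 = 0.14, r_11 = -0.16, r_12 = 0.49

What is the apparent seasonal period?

4

The largest autocorrelation is r_4 = 0.72, with weaker echoes at lags 8 (0.57) and 12 (0.49); the remaining lags stay at or below 0.27.
The dominant spike at lag 4 indicates a seasonal period of 4.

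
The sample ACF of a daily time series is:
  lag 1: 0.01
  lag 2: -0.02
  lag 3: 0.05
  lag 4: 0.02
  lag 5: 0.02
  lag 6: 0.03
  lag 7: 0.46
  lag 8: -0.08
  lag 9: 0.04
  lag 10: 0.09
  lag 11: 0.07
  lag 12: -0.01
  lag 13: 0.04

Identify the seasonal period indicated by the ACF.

The largest autocorrelation is r_7 = 0.46; the remaining lags stay at or below 0.09.
The dominant spike at lag 7 indicates a seasonal period of 7.

7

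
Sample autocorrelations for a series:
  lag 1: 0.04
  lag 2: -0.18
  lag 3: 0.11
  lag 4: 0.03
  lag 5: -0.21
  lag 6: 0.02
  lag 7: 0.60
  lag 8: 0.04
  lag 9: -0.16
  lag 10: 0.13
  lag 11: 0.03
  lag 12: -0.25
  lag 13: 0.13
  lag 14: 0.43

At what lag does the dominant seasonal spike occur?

The largest autocorrelation is r_7 = 0.60, with a weaker echo at lag 14 (0.43); the remaining lags stay at or below 0.13.
The dominant spike at lag 7 indicates a seasonal period of 7.

7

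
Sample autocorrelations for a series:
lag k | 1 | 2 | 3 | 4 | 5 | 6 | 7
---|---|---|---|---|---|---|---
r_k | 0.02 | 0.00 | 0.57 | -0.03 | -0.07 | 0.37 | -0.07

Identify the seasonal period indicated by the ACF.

The largest autocorrelation is r_3 = 0.57, with a weaker echo at lag 6 (0.37); the remaining lags stay at or below 0.02.
The dominant spike at lag 3 indicates a seasonal period of 3.

3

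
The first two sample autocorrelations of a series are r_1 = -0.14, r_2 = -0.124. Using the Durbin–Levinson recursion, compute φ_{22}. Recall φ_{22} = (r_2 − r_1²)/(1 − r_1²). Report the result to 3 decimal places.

φ_{22} = (r_2 − r_1²) / (1 − r_1²)
r_1² = (-0.14)² = 0.0196
Numerator = -0.124 − 0.0196 = -0.1436; denominator = 1 − 0.0196 = 0.9804
φ_{22} = -0.1436 / 0.9804 = -0.146

-0.146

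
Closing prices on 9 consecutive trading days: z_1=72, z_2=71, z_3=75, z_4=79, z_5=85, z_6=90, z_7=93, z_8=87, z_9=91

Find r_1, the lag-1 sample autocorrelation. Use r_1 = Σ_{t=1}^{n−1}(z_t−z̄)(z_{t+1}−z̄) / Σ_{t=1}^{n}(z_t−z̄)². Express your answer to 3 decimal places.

0.707

Mean z̄ = (72 + 71 + 75 + 79 + 85 + 90 + 93 + 87 + 91)/9 = 82.5556
Numerator Σ_{t=1}^{8}(z_t−z̄)(z_{t+1}−z̄) = 407.3580
Denominator Σ(z_t−z̄)² = 576.2222
r_1 = 407.3580 / 576.2222 = 0.707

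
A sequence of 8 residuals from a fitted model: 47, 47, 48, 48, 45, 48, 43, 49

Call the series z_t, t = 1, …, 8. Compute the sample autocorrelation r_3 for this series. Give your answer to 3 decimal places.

Mean z̄ = (47 + 47 + 48 + 48 + 45 + 48 + 43 + 49)/8 = 46.8750
Deviations from mean: 0.1250, 0.1250, 1.1250, 1.1250, -1.8750, 1.1250, -3.8750, 2.1250
Σ(z_t−z̄)(z_{t+3}−z̄) = (0.1406) + (-0.2344) + (1.2656) + (-4.3594) + (-3.9844) = -7.1719
Denominator Σ(z_t−z̄)² = 26.8750
r_3 = -7.1719 / 26.8750 = -0.267

-0.267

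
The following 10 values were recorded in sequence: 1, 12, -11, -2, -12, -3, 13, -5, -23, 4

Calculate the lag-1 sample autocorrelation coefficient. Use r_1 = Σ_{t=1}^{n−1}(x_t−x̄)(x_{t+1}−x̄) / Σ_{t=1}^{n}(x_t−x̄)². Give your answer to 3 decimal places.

-0.189

Mean x̄ = (1 + 12 − 11 − 2 − 12 − 3 + 13 − 5 − 23 + 4)/10 = -2.6000
Numerator Σ_{t=1}^{9}(x_t−x̄)(x_{t+1}−x̄) = -206.3600
Denominator Σ(x_t−x̄)² = 1094.4000
r_1 = -206.3600 / 1094.4000 = -0.189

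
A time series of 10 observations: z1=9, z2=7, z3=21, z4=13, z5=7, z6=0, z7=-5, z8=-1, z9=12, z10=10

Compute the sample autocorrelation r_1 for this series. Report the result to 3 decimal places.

Mean z̄ = (9 + 7 + 21 + 13 + 7 + 0 − 5 − 1 + 12 + 10)/10 = 7.3000
Numerator Σ_{t=1}^{9}(z_t−z̄)(z_{t+1}−z̄) = 239.5100
Denominator Σ(z_t−z̄)² = 526.1000
r_1 = 239.5100 / 526.1000 = 0.455

0.455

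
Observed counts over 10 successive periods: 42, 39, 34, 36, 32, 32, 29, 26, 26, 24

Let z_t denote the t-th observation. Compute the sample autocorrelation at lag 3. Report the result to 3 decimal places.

0.166

Mean z̄ = (42 + 39 + 34 + 36 + 32 + 32 + 29 + 26 + 26 + 24)/10 = 32.0000
Numerator Σ_{t=1}^{7}(z_t−z̄)(z_{t+3}−z̄) = 52.0000
Denominator Σ(z_t−z̄)² = 314.0000
r_3 = 52.0000 / 314.0000 = 0.166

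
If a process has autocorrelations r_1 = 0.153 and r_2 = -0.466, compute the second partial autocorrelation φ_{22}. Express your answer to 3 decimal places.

φ_{22} = (r_2 − r_1²) / (1 − r_1²)
r_1² = (0.153)² = 0.023409
Numerator = -0.466 − 0.0234 = -0.4894; denominator = 1 − 0.0234 = 0.9766
φ_{22} = -0.4894 / 0.9766 = -0.501

-0.501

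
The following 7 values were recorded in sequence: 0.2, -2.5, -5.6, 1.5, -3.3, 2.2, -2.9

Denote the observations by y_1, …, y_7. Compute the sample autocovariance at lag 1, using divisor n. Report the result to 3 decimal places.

-3.877

Mean ȳ = (0.2 − 2.5 − 5.6 + 1.5 − 3.3 + 2.2 − 2.9)/7 = -1.4857
Deviations: 1.6857, -1.0143, -4.1143, 2.9857, -1.8143, 3.6857, -1.4143
Σ_{t=1}^{6}(y_t−ȳ)(y_{t+1}−ȳ) = -27.1373
γ_1 = -27.1373 / 7 = -3.877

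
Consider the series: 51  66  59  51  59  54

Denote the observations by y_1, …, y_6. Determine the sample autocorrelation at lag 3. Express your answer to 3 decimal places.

0.281

Mean ȳ = (51 + 66 + 59 + 51 + 59 + 54)/6 = 56.6667
Σ(y_t−ȳ)(y_{t+3}−ȳ) = (32.1111) + (21.7778) + (-6.2222) = 47.6667
Denominator Σ(y_t−ȳ)² = 169.3333
r_3 = 47.6667 / 169.3333 = 0.281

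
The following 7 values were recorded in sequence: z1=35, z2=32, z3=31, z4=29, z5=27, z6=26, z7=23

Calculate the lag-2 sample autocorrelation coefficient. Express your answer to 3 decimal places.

Mean z̄ = (35 + 32 + 31 + 29 + 27 + 26 + 23)/7 = 29.0000
Deviations from mean: 6.0000, 3.0000, 2.0000, 0.0000, -2.0000, -3.0000, -6.0000
Σ(z_t−z̄)(z_{t+2}−z̄) = (12.0000) + (0.0000) + (-4.0000) + (0.0000) + (12.0000) = 20.0000
Denominator Σ(z_t−z̄)² = 98.0000
r_2 = 20.0000 / 98.0000 = 0.204

0.204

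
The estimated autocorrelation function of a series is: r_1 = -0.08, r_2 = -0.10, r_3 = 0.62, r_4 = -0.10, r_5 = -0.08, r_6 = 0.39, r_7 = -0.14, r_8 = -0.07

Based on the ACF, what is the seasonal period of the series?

3

The largest autocorrelation is r_3 = 0.62, with a weaker echo at lag 6 (0.39); the remaining lags stay at or below -0.07.
The dominant spike at lag 3 indicates a seasonal period of 3.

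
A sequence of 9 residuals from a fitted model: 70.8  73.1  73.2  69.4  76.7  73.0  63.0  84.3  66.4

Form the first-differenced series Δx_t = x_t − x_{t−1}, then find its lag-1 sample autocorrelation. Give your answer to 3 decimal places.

-0.633

First differences Δx: 2.3, 0.1, -3.8, 7.3, -3.7, -10.0, 21.3, -17.9
Mean of differences = -0.5500
Numerator Σ(Δx_t−Δx̄)(Δx_{t+1}−Δx̄) = -606.3125
Denominator Σ(Δx_t−Δx̄)² = 958.4000
r_1(Δx) = -606.3125 / 958.4000 = -0.633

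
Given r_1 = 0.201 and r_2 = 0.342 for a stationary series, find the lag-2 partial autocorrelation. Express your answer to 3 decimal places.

φ_{22} = (r_2 − r_1²) / (1 − r_1²)
r_1² = (0.201)² = 0.040401
Numerator = 0.342 − 0.0404 = 0.3016; denominator = 1 − 0.0404 = 0.9596
φ_{22} = 0.3016 / 0.9596 = 0.314

0.314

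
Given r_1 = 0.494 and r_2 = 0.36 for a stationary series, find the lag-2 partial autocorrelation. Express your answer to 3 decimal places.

φ_{22} = (r_2 − r_1²) / (1 − r_1²)
r_1² = (0.494)² = 0.244036
Numerator = 0.36 − 0.2440 = 0.1160; denominator = 1 − 0.2440 = 0.7560
φ_{22} = 0.1160 / 0.7560 = 0.153

0.153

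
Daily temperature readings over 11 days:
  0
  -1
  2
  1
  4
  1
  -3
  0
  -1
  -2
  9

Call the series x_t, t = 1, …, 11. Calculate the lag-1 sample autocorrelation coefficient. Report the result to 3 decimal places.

-0.117

Mean x̄ = (0 − 1 + 2 + 1 + 4 + 1 − 3 + 0 − 1 − 2 + 9)/11 = 0.9091
Numerator Σ_{t=1}^{10}(x_t−x̄)(x_{t+1}−x̄) = -12.7355
Denominator Σ(x_t−x̄)² = 108.9091
r_1 = -12.7355 / 108.9091 = -0.117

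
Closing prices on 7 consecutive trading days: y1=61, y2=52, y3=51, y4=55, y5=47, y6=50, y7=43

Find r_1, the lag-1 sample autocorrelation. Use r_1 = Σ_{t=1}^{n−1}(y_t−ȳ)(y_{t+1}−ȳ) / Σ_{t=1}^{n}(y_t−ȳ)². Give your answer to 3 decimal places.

Mean ȳ = (61 + 52 + 51 + 55 + 47 + 50 + 43)/7 = 51.2857
Deviations from mean: 9.7143, 0.7143, -0.2857, 3.7143, -4.2857, -1.2857, -8.2857
Σ(y_t−ȳ)(y_{t+1}−ȳ) = (6.9388) + (-0.2041) + (-1.0612) + (-15.9184) + (5.5102) + (10.6531) = 5.9184
Denominator Σ(y_t−ȳ)² = 197.4286
r_1 = 5.9184 / 197.4286 = 0.030

0.030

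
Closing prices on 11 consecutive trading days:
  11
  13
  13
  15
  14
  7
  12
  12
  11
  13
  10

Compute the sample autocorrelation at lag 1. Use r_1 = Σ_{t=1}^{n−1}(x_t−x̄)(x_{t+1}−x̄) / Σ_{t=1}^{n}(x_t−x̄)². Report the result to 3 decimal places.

Mean x̄ = (11 + 13 + 13 + 15 + 14 + 7 + 12 + 12 + 11 + 13 + 10)/11 = 11.9091
Numerator Σ_{t=1}^{10}(x_t−x̄)(x_{t+1}−x̄) = -3.8264
Denominator Σ(x_t−x̄)² = 46.9091
r_1 = -3.8264 / 46.9091 = -0.082

-0.082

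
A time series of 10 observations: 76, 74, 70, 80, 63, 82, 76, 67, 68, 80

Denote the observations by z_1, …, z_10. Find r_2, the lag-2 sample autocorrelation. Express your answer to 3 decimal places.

-0.139

Mean z̄ = (76 + 74 + 70 + 80 + 63 + 82 + 76 + 67 + 68 + 80)/10 = 73.6000
Numerator Σ_{t=1}^{8}(z_t−z̄)(z_{t+2}−z̄) = -50.7200
Denominator Σ(z_t−z̄)² = 364.4000
r_2 = -50.7200 / 364.4000 = -0.139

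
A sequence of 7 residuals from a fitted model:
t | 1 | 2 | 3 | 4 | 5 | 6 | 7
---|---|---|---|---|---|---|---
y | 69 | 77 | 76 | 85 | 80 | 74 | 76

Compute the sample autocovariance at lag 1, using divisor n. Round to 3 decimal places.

Mean ȳ = (69 + 77 + 76 + 85 + 80 + 74 + 76)/7 = 76.7143
Σ_{t=1}^{6}(y_t−ȳ)(y_{t+1}−ȳ) = 11.9184
γ_1 = 11.9184 / 7 = 1.703

1.703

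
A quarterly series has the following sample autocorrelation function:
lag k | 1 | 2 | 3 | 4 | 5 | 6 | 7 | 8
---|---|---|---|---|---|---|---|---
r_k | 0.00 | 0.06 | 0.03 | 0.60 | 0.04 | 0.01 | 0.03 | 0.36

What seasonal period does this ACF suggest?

4

The largest autocorrelation is r_4 = 0.60, with a weaker echo at lag 8 (0.36); the remaining lags stay at or below 0.06.
The dominant spike at lag 4 indicates a seasonal period of 4.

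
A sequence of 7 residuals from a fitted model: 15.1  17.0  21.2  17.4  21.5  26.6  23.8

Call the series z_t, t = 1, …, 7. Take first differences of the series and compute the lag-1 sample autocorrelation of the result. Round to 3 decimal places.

-0.447

First differences Δz: 1.9, 4.2, -3.8, 4.1, 5.1, -2.8
Mean of differences = 1.4500
Numerator Σ(Δz_t−Δz̄)(Δz_{t+1}−Δz̄) = -32.9525
Denominator Σ(Δz_t−Δz̄)² = 73.7350
r_1(Δz) = -32.9525 / 73.7350 = -0.447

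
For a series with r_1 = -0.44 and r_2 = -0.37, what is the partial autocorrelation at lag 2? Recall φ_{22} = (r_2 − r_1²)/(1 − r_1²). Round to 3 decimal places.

-0.699

φ_{22} = (r_2 − r_1²) / (1 − r_1²)
r_1² = (-0.44)² = 0.1936
Numerator = -0.37 − 0.1936 = -0.5636; denominator = 1 − 0.1936 = 0.8064
φ_{22} = -0.5636 / 0.8064 = -0.699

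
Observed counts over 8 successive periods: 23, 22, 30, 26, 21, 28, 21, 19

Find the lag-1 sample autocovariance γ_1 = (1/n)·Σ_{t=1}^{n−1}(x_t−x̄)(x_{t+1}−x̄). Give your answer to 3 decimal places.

-1.508

Mean x̄ = (23 + 22 + 30 + 26 + 21 + 28 + 21 + 19)/8 = 23.7500
Σ_{t=1}^{7}(x_t−x̄)(x_{t+1}−x̄) = -12.0625
γ_1 = -12.0625 / 8 = -1.508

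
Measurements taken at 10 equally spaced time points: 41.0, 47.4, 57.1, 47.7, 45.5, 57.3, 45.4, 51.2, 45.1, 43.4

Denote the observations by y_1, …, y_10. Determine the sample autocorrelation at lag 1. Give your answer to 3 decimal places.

-0.208

Mean ȳ = (41.0 + 47.4 + 57.1 + 47.7 + 45.5 + 57.3 + 45.4 + 51.2 + 45.1 + 43.4)/10 = 48.1100
Numerator Σ_{t=1}^{9}(y_t−ȳ)(y_{t+1}−ȳ) = -56.3391
Denominator Σ(y_t−ȳ)² = 271.4490
r_1 = -56.3391 / 271.4490 = -0.208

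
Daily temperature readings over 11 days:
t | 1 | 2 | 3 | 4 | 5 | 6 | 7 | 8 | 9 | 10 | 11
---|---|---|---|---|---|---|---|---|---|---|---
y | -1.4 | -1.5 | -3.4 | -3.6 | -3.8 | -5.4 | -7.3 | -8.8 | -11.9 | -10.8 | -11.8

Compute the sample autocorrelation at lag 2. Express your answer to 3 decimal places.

0.502

Mean ȳ = (-1.4 − 1.5 − 3.4 − 3.6 − 3.8 − 5.4 − 7.3 − 8.8 − 11.9 − 10.8 − 11.8)/11 = -6.3364
Numerator Σ_{t=1}^{9}(y_t−ȳ)(y_{t+2}−ȳ) = 79.7437
Denominator Σ(y_t−ȳ)² = 158.9055
r_2 = 79.7437 / 158.9055 = 0.502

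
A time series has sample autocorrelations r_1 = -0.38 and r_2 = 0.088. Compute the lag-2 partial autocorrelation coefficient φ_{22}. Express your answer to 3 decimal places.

-0.066

φ_{22} = (r_2 − r_1²) / (1 − r_1²)
r_1² = (-0.38)² = 0.1444
Numerator = 0.088 − 0.1444 = -0.0564; denominator = 1 − 0.1444 = 0.8556
φ_{22} = -0.0564 / 0.8556 = -0.066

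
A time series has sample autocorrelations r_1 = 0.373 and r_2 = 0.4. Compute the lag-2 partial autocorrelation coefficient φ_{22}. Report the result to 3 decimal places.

0.303

φ_{22} = (r_2 − r_1²) / (1 − r_1²)
r_1² = (0.373)² = 0.139129
Numerator = 0.4 − 0.1391 = 0.2609; denominator = 1 − 0.1391 = 0.8609
φ_{22} = 0.2609 / 0.8609 = 0.303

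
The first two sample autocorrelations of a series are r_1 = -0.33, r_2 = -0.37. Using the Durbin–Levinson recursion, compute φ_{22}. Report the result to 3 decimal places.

-0.537

φ_{22} = (r_2 − r_1²) / (1 − r_1²)
r_1² = (-0.33)² = 0.1089
Numerator = -0.37 − 0.1089 = -0.4789; denominator = 1 − 0.1089 = 0.8911
φ_{22} = -0.4789 / 0.8911 = -0.537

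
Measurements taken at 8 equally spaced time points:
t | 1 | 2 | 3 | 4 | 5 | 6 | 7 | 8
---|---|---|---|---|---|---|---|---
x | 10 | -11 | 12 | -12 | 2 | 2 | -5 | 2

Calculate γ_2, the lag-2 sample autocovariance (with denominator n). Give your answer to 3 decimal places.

30.750

Mean x̄ = (10 − 11 + 12 − 12 + 2 + 2 − 5 + 2)/8 = 0.0000
Deviations: 10.0000, -11.0000, 12.0000, -12.0000, 2.0000, 2.0000, -5.0000, 2.0000
Σ_{t=1}^{6}(x_t−x̄)(x_{t+2}−x̄) = 246.0000
γ_2 = 246.0000 / 8 = 30.750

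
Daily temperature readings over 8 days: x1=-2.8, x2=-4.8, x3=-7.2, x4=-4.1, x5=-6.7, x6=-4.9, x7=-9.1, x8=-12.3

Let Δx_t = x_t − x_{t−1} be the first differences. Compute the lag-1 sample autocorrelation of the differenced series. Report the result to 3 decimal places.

First differences Δx: -2.0, -2.4, 3.1, -2.6, 1.8, -4.2, -3.2
Mean of differences = -1.3571
Numerator Σ(Δx_t−Δx̄)(Δx_{t+1}−Δx̄) = -17.1776
Denominator Σ(Δx_t−Δx̄)² = 44.3571
r_1(Δx) = -17.1776 / 44.3571 = -0.387

-0.387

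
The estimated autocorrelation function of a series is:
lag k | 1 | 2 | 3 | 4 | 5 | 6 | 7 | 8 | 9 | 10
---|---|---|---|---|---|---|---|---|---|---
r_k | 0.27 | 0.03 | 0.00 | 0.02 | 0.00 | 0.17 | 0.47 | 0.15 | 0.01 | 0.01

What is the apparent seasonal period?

7

The largest autocorrelation is r_7 = 0.47; the remaining lags stay at or below 0.27. The elevated value at lag 1 (0.27), dropping to 0.03 at lag 2, reflects decaying short-term dependence rather than seasonality.
The dominant spike at lag 7 indicates a seasonal period of 7.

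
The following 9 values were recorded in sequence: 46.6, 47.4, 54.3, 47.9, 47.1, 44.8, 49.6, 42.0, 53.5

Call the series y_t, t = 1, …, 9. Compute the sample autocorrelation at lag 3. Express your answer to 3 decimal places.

-0.257

Mean ȳ = (46.6 + 47.4 + 54.3 + 47.9 + 47.1 + 44.8 + 49.6 + 42.0 + 53.5)/9 = 48.1333
Σ(y_t−ȳ)(y_{t+3}−ȳ) = (0.3578) + (0.7578) + (-20.5556) + (-0.3422) + (6.3378) + (-17.8889) = -31.3333
Denominator Σ(y_t−ȳ)² = 121.7200
r_3 = -31.3333 / 121.7200 = -0.257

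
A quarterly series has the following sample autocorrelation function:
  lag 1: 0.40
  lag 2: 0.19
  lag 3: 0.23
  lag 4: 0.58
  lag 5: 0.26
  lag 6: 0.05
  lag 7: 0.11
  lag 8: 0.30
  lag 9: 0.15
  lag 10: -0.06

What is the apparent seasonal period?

4

The largest autocorrelation is r_4 = 0.58; the remaining lags stay at or below 0.40. The elevated value at lag 1 (0.40), dropping to 0.19 at lag 2, reflects decaying short-term dependence rather than seasonality.
The dominant spike at lag 4 indicates a seasonal period of 4.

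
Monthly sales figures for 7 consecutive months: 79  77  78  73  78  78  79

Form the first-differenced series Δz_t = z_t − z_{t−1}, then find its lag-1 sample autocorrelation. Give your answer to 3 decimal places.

-0.571

First differences Δz: -2, 1, -5, 5, 0, 1
Mean of differences = 0.0000
Numerator Σ(Δz_t−Δz̄)(Δz_{t+1}−Δz̄) = -32.0000
Denominator Σ(Δz_t−Δz̄)² = 56.0000
r_1(Δz) = -32.0000 / 56.0000 = -0.571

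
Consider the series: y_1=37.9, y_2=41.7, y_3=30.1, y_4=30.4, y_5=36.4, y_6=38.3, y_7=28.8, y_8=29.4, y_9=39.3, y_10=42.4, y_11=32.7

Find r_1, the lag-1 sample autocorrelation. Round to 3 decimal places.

0.046

Mean ȳ = (37.9 + 41.7 + 30.1 + 30.4 + 36.4 + 38.3 + 28.8 + 29.4 + 39.3 + 42.4 + 32.7)/11 = 35.2182
Numerator Σ_{t=1}^{10}(y_t−ȳ)(y_{t+1}−ȳ) = 11.8597
Denominator Σ(y_t−ȳ)² = 259.1364
r_1 = 11.8597 / 259.1364 = 0.046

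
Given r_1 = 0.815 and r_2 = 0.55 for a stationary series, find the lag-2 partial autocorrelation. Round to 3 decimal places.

-0.340

φ_{22} = (r_2 − r_1²) / (1 − r_1²)
r_1² = (0.815)² = 0.664225
Numerator = 0.55 − 0.6642 = -0.1142; denominator = 1 − 0.6642 = 0.3358
φ_{22} = -0.1142 / 0.3358 = -0.340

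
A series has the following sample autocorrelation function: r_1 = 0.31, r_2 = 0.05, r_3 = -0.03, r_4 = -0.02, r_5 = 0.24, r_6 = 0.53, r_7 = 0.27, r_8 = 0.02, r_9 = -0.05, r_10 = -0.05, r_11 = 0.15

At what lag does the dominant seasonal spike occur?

6

The largest autocorrelation is r_6 = 0.53; the remaining lags stay at or below 0.31. The elevated value at lag 1 (0.31), dropping to 0.05 at lag 2, reflects decaying short-term dependence rather than seasonality.
The dominant spike at lag 6 indicates a seasonal period of 6.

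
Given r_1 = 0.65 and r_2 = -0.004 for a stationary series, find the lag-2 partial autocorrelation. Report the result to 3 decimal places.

-0.739

φ_{22} = (r_2 − r_1²) / (1 − r_1²)
r_1² = (0.65)² = 0.4225
Numerator = -0.004 − 0.4225 = -0.4265; denominator = 1 − 0.4225 = 0.5775
φ_{22} = -0.4265 / 0.5775 = -0.739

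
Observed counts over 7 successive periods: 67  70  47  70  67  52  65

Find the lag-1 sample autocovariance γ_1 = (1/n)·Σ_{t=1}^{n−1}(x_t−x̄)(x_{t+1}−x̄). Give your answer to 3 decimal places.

Mean x̄ = (67 + 70 + 47 + 70 + 67 + 52 + 65)/7 = 62.5714
Σ_{t=1}^{6}(x_t−x̄)(x_{t+1}−x̄) = -238.0408
γ_1 = -238.0408 / 7 = -34.006

-34.006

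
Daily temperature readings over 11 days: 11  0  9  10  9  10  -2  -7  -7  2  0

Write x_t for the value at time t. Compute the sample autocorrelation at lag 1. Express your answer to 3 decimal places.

0.445

Mean x̄ = (11 + 0 + 9 + 10 + 9 + 10 − 2 − 7 − 7 + 2 + 0)/11 = 3.1818
Numerator Σ_{t=1}^{10}(x_t−x̄)(x_{t+1}−x̄) = 212.5124
Denominator Σ(x_t−x̄)² = 477.6364
r_1 = 212.5124 / 477.6364 = 0.445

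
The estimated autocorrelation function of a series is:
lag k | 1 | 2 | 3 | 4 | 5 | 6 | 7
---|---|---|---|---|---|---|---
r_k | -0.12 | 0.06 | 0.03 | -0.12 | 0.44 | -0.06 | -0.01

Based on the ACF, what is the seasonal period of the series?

5

The largest autocorrelation is r_5 = 0.44; the remaining lags stay at or below 0.06.
The dominant spike at lag 5 indicates a seasonal period of 5.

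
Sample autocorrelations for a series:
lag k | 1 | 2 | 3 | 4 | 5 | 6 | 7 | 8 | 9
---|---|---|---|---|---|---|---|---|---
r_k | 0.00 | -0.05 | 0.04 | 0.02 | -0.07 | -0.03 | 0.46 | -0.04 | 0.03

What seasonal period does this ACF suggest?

The largest autocorrelation is r_7 = 0.46; the remaining lags stay at or below 0.04.
The dominant spike at lag 7 indicates a seasonal period of 7.

7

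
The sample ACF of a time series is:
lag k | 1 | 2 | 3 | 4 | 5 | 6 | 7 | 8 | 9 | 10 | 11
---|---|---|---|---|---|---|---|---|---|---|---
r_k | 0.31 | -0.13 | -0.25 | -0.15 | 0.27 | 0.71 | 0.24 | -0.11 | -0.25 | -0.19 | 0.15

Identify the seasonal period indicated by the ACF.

6

The largest autocorrelation is r_6 = 0.71; the remaining lags stay at or below 0.31.
The dominant spike at lag 6 indicates a seasonal period of 6.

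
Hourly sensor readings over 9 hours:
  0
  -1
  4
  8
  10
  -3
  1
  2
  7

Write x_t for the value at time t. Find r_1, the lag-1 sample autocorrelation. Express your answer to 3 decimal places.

0.102

Mean x̄ = (0 − 1 + 4 + 8 + 10 − 3 + 1 + 2 + 7)/9 = 3.1111
Numerator Σ_{t=1}^{8}(x_t−x̄)(x_{t+1}−x̄) = 15.9877
Denominator Σ(x_t−x̄)² = 156.8889
r_1 = 15.9877 / 156.8889 = 0.102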